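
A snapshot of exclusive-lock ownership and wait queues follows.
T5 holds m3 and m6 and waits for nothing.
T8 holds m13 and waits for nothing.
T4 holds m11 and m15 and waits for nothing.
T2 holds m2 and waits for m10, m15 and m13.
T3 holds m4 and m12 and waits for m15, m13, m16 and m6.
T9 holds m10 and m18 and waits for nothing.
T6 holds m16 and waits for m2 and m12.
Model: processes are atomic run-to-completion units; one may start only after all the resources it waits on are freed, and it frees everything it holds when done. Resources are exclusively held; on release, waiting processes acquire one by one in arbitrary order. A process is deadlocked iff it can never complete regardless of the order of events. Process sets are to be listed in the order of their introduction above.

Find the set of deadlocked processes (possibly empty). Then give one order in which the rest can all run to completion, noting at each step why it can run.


Deadlocked: T3 and T6.
Key observation: T3 -> T6 -> T3 is a circular wait — nothing in it can go first; no other process is dragged down with it.
One completion order for the rest: T9, T8, T4, T5, T2.
Walking it through:
  T9: no waits; runs immediately, freeing m10 and m18
  T8: no waits; runs immediately, freeing m13
  T4: no waits; runs immediately, freeing m11 and m15
  T5: no waits; runs immediately, freeing m3 and m6
  T2 waits on m10, m15 and m13 — all released -> runs and releases m2


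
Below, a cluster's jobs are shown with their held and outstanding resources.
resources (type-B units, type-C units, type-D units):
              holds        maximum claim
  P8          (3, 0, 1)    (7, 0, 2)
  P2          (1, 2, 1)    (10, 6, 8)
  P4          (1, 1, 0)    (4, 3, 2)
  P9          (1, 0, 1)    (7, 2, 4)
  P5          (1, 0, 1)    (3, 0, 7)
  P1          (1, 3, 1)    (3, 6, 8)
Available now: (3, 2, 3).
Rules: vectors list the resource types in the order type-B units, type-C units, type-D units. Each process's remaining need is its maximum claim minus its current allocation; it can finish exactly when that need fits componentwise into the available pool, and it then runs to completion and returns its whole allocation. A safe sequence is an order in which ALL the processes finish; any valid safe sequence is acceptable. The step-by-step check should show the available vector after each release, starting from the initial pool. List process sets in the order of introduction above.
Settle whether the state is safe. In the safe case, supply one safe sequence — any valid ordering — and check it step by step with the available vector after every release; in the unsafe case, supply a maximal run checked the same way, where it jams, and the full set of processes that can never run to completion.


UNSAFE.
Key observation: type-D units is the bottleneck — with P4, P8, P9 done the pool holds (8, 3, 5), short of every remaining need.
The run P4, P8, P9 cannot be extended any further. Walking it through:
  pool = (3, 2, 3)
  P4 needs (3, 2, 2) <= (3, 2, 3) -> finishes; pool += (1, 1, 0) = (4, 3, 3)
  P8 needs (4, 0, 1) <= (4, 3, 3) -> finishes; pool += (3, 0, 1) = (7, 3, 4)
  P9 needs (6, 2, 3) <= (7, 3, 4) -> finishes; pool += (1, 0, 1) = (8, 3, 5)
  P2 cannot run: need (9, 4, 7) vs free (8, 3, 5) (insufficient type-B units, type-C units and type-D units)
  P5 cannot run: need (2, 0, 6) vs free (8, 3, 5) (insufficient type-D units)
  P1 cannot run: need (2, 3, 7) vs free (8, 3, 5) (insufficient type-D units)
Processes that can never finish: P2, P5 and P1.


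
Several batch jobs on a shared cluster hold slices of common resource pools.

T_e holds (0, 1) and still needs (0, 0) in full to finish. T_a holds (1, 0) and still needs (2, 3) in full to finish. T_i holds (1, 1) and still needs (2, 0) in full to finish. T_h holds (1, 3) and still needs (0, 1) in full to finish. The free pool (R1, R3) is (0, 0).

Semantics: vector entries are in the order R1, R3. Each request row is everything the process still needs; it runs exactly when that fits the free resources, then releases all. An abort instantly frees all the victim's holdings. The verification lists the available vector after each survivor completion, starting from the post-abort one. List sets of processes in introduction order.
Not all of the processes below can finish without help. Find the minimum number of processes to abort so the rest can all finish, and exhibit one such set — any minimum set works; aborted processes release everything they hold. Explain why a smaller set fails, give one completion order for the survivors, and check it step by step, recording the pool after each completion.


Minimum abort set: T_a.
Key observation: before aborting T_a, T_i was permanently blocked — no order could ever run it; afterwards it completes at step 3.
Why nothing smaller works: aborting no one leaves the state deadlocked as given.
Survivors finish in the order: T_e, T_h, T_i. Verifying each step (pool after the aborts first):
  pool = (1, 0)
  run T_e (needs (0, 0), free (1, 0)); after release of (0, 1) the pool is (1, 1)
  run T_h (needs (0, 1), free (1, 1)); after release of (1, 3) the pool is (2, 4)
  run T_i (needs (2, 0), free (2, 4)); after release of (1, 1) the pool is (3, 5)


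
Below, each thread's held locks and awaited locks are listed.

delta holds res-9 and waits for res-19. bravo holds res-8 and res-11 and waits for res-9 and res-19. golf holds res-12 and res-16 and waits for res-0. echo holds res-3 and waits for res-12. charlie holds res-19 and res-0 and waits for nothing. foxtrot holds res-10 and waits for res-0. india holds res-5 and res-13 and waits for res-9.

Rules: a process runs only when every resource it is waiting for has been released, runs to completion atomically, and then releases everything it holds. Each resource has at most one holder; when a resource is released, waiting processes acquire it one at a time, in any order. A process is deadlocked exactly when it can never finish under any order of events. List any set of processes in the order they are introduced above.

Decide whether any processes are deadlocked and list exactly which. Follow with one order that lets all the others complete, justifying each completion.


No process is deadlocked.
Key observation: the wait graph is acyclic; completion cascades from the unblocked processes through everyone else.
One completion order for the rest: charlie, golf, delta, india, bravo, echo, foxtrot.
Verifying each step:
  charlie: no waits; runs immediately, freeing res-19 and res-0
  golf waits on res-0 — all released -> runs and releases res-12 and res-16
  delta waits on res-19 — all released -> runs and releases res-9
  india waits on res-9 — all released -> runs and releases res-5 and res-13
  bravo waits on res-9 and res-19 — all released -> runs and releases res-8 and res-11
  echo waits on res-12 — all released -> runs and releases res-3
  foxtrot waits on res-0 — all released -> runs and releases res-10


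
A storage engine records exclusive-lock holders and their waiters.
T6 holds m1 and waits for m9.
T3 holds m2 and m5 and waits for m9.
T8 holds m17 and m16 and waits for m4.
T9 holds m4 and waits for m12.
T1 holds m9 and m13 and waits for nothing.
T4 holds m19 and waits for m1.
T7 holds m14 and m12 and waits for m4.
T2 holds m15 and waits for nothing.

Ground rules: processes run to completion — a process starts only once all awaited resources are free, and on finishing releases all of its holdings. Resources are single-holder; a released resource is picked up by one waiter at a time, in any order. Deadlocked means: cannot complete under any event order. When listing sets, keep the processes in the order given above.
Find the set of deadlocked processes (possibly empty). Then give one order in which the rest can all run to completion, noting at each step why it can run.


Deadlocked: T8, T9 and T7.
Key observation: along T9 -> T7 -> T9, each member waits on what the next one holds — a deadlock; T8 waits into the deadlock from upstream.
A valid finishing order for the others: T1, T3, T6, T2, T4.
Check, step by step:
  T1 waits on nothing -> runs at once and releases m9 and m13
  run T3 (all its waits — m9 — are resolved); releases m2 and m5
  run T6 (all its waits — m9 — are resolved); releases m1
  T2 waits on nothing -> runs at once and releases m15
  run T4 (all its waits — m1 — are resolved); releases m19


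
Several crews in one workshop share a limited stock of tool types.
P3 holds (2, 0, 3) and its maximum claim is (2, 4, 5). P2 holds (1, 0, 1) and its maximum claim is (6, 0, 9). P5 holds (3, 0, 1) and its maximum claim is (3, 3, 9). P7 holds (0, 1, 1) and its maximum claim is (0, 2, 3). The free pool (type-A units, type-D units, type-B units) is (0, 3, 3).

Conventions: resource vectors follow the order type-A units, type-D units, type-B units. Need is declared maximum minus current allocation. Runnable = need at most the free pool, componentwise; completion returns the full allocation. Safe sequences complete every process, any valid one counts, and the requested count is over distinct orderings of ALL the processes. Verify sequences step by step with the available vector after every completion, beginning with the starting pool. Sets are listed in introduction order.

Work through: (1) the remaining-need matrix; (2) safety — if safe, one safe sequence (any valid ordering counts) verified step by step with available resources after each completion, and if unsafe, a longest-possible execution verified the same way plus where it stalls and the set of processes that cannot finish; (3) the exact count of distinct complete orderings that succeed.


(1) Need matrix, components ordered type-A units, type-D units, type-B units:
  P3: (0, 4, 2)
  P2: (5, 0, 8)
  P5: (0, 3, 8)
  P7: (0, 1, 2)
(2) UNSAFE.
Key observation: the wall is type-B units: completing P7, P3 brings the pool only to (2, 4, 7), and all the rest need more.
The run P7, P3 cannot be extended any further. Verifying each step:
  pool = (0, 3, 3)
  run P7 (needs (0, 1, 2), free (0, 3, 3)); after release of (0, 1, 1) the pool is (0, 4, 4)
  run P3 (needs (0, 4, 2), free (0, 4, 4)); after release of (2, 0, 3) the pool is (2, 4, 7)
  P2 cannot run: need (5, 0, 8) vs free (2, 4, 7) (insufficient type-A units and type-B units)
  P5 cannot run: need (0, 3, 8) vs free (2, 4, 7) (insufficient type-B units)
Permanently blocked: P2 and P5.
(3) The exact count: 0 of the possible complete orderings are safe sequences.


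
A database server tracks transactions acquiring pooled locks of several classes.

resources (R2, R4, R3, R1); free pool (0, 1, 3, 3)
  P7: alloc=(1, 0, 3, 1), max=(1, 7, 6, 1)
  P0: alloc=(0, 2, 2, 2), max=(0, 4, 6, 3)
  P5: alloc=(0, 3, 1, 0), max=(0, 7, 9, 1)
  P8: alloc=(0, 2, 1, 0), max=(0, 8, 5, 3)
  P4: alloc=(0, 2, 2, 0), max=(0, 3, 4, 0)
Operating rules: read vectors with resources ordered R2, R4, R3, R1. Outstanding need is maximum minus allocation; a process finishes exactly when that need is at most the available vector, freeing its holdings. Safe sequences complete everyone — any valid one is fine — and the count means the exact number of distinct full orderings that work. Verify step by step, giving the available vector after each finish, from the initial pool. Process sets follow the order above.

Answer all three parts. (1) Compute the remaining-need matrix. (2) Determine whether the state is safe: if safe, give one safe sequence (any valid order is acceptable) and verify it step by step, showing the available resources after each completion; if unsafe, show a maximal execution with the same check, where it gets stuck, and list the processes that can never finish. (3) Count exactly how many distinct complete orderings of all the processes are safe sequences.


(1) Outstanding need per process (order R2, R4, R3, R1):
  P7: (0, 7, 3, 0)
  P0: (0, 2, 4, 1)
  P5: (0, 4, 8, 1)
  P8: (0, 6, 4, 3)
  P4: (0, 1, 2, 0)
(2) UNSAFE.
Key observation: after P4, P0 the pool peaks at (0, 5, 7, 5), and each blocked process is short somewhere: P7 on R4; P5 on R3; P8 on R4.
A maximal execution: P4, P0 — then nothing else fits. Verifying each step:
  pool = (0, 1, 3, 3)
  P4: need (0, 1, 2, 0) fits (0, 1, 3, 3); releases (0, 2, 2, 0), pool now (0, 3, 5, 3)
  P0: need (0, 2, 4, 1) fits (0, 3, 5, 3); releases (0, 2, 2, 2), pool now (0, 5, 7, 5)
  P7 still needs (0, 7, 3, 0) but only (0, 5, 7, 5) is free — short on R4
  P5 still needs (0, 4, 8, 1) but only (0, 5, 7, 5) is free — short on R3
  P8 still needs (0, 6, 4, 3) but only (0, 5, 7, 5) is free — short on R4
Never able to finish: P7, P5 and P8.
(3) Exactly 0 of the possible complete orderings are safe sequences.


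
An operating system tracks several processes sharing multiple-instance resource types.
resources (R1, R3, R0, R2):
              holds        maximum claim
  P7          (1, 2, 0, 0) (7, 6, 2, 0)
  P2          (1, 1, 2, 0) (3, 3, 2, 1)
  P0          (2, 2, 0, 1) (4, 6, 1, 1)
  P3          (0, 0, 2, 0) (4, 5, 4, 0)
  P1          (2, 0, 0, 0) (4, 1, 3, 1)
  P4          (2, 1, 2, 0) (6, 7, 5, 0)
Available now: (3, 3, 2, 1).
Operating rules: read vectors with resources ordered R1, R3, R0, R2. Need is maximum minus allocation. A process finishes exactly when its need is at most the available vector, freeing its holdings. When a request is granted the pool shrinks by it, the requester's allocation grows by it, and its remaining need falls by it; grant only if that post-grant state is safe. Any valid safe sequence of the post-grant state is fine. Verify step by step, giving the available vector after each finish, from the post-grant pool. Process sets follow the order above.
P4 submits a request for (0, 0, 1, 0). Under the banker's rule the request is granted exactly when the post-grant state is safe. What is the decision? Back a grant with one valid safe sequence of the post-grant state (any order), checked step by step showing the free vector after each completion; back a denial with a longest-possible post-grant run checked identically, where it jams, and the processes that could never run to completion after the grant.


GRANT. The post-grant state is safe; one safe sequence: P2, P0, P1, P7, P3, P4.
Key observation: the grant leaves (3, 3, 1, 1) free — enough for P2, whose release restarts the cascade.
Verifying the post-grant state step by step:
  pool = (3, 3, 1, 1)
  P2 needs (2, 2, 0, 1) <= (3, 3, 1, 1) -> finishes; pool += (1, 1, 2, 0) = (4, 4, 3, 1)
  P0 needs (2, 4, 1, 0) <= (4, 4, 3, 1) -> finishes; pool += (2, 2, 0, 1) = (6, 6, 3, 2)
  P1 needs (2, 1, 3, 1) <= (6, 6, 3, 2) -> finishes; pool += (2, 0, 0, 0) = (8, 6, 3, 2)
  P7 needs (6, 4, 2, 0) <= (8, 6, 3, 2) -> finishes; pool += (1, 2, 0, 0) = (9, 8, 3, 2)
  P3 needs (4, 5, 2, 0) <= (9, 8, 3, 2) -> finishes; pool += (0, 0, 2, 0) = (9, 8, 5, 2)
  P4 needs (4, 6, 2, 0) <= (9, 8, 5, 2) -> finishes; pool += (2, 1, 3, 0) = (11, 9, 8, 2)


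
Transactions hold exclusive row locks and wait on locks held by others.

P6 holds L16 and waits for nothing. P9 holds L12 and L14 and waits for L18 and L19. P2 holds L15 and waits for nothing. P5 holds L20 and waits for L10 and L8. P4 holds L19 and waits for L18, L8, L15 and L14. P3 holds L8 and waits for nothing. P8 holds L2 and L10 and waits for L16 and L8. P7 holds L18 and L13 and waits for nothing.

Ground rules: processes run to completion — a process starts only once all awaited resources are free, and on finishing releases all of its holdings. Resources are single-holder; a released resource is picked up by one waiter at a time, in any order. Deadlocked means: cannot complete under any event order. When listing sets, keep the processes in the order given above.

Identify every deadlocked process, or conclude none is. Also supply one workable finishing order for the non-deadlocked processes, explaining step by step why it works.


Deadlocked: P9 and P4.
Key observation: the cycle P9 -> P4 -> P9 can never break — each member waits on the next; no other process is dragged down with it.
One completion order for the rest: P2, P3, P6, P8, P7, P5.
Check, step by step:
  P2 waits on nothing -> runs at once and releases L15
  P3 waits on nothing -> runs at once and releases L8
  P6 waits on nothing -> runs at once and releases L16
  run P8 (all its waits — L16 and L8 — are resolved); releases L2 and L10
  P7 waits on nothing -> runs at once and releases L18 and L13
  run P5 (all its waits — L10 and L8 — are resolved); releases L20


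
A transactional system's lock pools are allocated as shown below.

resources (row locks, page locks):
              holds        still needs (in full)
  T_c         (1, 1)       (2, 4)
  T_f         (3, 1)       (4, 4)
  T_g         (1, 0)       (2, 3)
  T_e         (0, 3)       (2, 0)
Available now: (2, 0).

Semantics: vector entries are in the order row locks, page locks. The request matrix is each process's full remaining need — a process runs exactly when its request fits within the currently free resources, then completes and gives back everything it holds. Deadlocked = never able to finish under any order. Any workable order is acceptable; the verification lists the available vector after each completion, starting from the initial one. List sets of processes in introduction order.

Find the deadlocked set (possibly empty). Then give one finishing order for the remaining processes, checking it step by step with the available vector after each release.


Deadlocked: T_c and T_f.
Key observation: the pool after T_e, T_g is (3, 3); every surviving request exceeds it in page locks, so progress ends there.
A valid finishing order for the others: T_e, T_g. Check, step by step:
  pool = (2, 0)
  run T_e (needs (2, 0), free (2, 0)); after release of (0, 3) the pool is (2, 3)
  run T_g (needs (2, 3), free (2, 3)); after release of (1, 0) the pool is (3, 3)
None of the blocked processes ever fits:
  T_c cannot run: need (2, 4) vs free (3, 3) (insufficient page locks)
  T_f cannot run: need (4, 4) vs free (3, 3) (insufficient row locks and page locks)


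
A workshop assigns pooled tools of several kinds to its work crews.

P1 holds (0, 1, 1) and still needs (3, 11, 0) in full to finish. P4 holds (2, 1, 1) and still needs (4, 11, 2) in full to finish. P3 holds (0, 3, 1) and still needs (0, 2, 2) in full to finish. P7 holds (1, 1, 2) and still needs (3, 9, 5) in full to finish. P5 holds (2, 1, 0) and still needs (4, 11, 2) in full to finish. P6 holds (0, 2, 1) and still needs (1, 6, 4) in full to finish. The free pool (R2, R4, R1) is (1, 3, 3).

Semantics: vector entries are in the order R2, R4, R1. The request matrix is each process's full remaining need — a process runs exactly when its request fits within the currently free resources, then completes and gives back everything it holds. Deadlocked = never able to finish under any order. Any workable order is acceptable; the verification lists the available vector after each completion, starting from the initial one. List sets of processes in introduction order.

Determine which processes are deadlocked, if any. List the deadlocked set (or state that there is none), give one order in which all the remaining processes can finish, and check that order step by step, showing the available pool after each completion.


Deadlocked set: P1, P4, P7 and P5.
Key observation: R2 is the bottleneck — with P3, P6 done the pool holds (1, 8, 5), short of every remaining need.
One completion order for the rest: P3, P6. Step-by-step check:
  pool = (1, 3, 3)
  P3 needs (0, 2, 2) <= (1, 3, 3) -> finishes; pool += (0, 3, 1) = (1, 6, 4)
  P6 needs (1, 6, 4) <= (1, 6, 4) -> finishes; pool += (0, 2, 1) = (1, 8, 5)
The blocked processes can never fit:
  P1 still needs (3, 11, 0) but only (1, 8, 5) is free — short on R2 and R4
  P4 still needs (4, 11, 2) but only (1, 8, 5) is free — short on R2 and R4
  P7 still needs (3, 9, 5) but only (1, 8, 5) is free — short on R2 and R4
  P5 still needs (4, 11, 2) but only (1, 8, 5) is free — short on R2 and R4


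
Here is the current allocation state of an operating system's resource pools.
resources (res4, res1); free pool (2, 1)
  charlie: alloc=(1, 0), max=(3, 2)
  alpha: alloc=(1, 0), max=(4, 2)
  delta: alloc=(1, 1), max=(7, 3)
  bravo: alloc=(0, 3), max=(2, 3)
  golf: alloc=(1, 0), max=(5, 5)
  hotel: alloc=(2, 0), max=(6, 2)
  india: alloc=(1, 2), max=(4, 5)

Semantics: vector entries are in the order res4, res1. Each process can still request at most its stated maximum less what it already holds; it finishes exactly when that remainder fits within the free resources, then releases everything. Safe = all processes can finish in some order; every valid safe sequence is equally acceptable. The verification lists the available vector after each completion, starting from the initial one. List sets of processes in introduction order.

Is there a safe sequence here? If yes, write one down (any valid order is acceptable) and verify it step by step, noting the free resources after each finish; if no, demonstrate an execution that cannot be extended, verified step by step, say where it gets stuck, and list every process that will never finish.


SAFE, for example via the order bravo, charlie, alpha, hotel, india, delta, golf.
Key observation: the first exact fit in this order is bravo — it needs (2, 0) with (2, 1) free, meeting a requested resource to the last unit.
Walking it through:
  pool = (2, 1)
  run bravo (needs (2, 0), free (2, 1)); after release of (0, 3) the pool is (2, 4)
  run charlie (needs (2, 2), free (2, 4)); after release of (1, 0) the pool is (3, 4)
  run alpha (needs (3, 2), free (3, 4)); after release of (1, 0) the pool is (4, 4)
  run hotel (needs (4, 2), free (4, 4)); after release of (2, 0) the pool is (6, 4)
  run india (needs (3, 3), free (6, 4)); after release of (1, 2) the pool is (7, 6)
  run delta (needs (6, 2), free (7, 6)); after release of (1, 1) the pool is (8, 7)
  run golf (needs (4, 5), free (8, 7)); after release of (1, 0) the pool is (9, 7)


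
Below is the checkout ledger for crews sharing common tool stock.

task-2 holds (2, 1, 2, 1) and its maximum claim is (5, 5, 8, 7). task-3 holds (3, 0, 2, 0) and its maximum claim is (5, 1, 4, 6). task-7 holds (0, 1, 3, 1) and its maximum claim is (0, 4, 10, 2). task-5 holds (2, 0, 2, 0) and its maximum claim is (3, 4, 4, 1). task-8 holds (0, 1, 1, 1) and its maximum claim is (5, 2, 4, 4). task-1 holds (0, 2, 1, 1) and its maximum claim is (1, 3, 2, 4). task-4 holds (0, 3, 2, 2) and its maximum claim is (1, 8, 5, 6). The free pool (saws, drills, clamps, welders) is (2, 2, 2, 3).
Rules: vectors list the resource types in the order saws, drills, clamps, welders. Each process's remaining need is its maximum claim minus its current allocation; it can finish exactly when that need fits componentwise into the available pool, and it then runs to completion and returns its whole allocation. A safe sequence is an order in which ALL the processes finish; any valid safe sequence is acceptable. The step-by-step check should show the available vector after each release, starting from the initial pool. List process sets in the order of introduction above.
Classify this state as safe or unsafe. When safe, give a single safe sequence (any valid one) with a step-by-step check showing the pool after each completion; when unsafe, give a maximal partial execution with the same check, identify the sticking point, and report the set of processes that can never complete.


UNSAFE — no complete ordering exists.
Key observation: after task-1, task-5 the pool peaks at (4, 4, 5, 4), and each blocked process is short somewhere: task-2 on clamps, welders; task-3 on welders; task-7 on clamps; task-8 on saws; task-4 on drills.
A maximal execution: task-1, task-5 — then nothing else fits. Verifying each step:
  pool = (2, 2, 2, 3)
  task-1: need (1, 1, 1, 3) fits (2, 2, 2, 3); releases (0, 2, 1, 1), pool now (2, 4, 3, 4)
  task-5: need (1, 4, 2, 1) fits (2, 4, 3, 4); releases (2, 0, 2, 0), pool now (4, 4, 5, 4)
  task-2 cannot run: need (3, 4, 6, 6) vs free (4, 4, 5, 4) (insufficient clamps and welders)
  task-3 cannot run: need (2, 1, 2, 6) vs free (4, 4, 5, 4) (insufficient welders)
  task-7 cannot run: need (0, 3, 7, 1) vs free (4, 4, 5, 4) (insufficient clamps)
  task-8 cannot run: need (5, 1, 3, 3) vs free (4, 4, 5, 4) (insufficient saws)
  task-4 cannot run: need (1, 5, 3, 4) vs free (4, 4, 5, 4) (insufficient drills)
Permanently blocked: task-2, task-3, task-7, task-8 and task-4.


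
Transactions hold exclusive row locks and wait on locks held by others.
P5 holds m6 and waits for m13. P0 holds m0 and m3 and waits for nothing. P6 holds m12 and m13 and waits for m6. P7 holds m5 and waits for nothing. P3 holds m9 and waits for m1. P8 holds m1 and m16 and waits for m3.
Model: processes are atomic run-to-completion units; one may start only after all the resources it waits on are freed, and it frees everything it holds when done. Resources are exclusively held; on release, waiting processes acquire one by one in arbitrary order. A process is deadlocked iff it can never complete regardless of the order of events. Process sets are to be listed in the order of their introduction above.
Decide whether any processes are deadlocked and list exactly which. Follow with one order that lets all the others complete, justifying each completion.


Deadlocked: P5 and P6.
Key observation: the cycle P5 -> P6 -> P5 can never break — each member waits on the next; no other process is dragged down with it.
The rest can finish in the order P0, P7, P8, P3.
Verifying each step:
  P0: no waits; runs immediately, freeing m0 and m3
  P7: no waits; runs immediately, freeing m5
  P8 waits on m3 — all released -> runs and releases m1 and m16
  P3 waits on m1 — all released -> runs and releases m9


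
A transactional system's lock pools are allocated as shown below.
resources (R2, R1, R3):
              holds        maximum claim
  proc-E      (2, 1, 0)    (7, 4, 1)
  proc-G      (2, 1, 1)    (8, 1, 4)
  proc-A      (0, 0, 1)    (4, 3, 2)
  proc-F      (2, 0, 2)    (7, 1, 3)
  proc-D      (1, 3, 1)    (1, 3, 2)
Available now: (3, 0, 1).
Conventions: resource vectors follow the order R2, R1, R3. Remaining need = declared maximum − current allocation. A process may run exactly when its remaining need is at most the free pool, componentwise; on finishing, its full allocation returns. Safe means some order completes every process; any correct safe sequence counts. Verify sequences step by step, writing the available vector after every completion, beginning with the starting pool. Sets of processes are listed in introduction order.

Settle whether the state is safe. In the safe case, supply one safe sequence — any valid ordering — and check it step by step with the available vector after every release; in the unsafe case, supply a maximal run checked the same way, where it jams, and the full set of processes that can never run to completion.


The state is UNSAFE.
Key observation: even finishing proc-D, proc-A leaves just (4, 3, 3) free — too little R2 for any of the remaining processes.
A maximal execution: proc-D, proc-A — then nothing else fits. Verifying each step:
  pool = (3, 0, 1)
  run proc-D (needs (0, 0, 1), free (3, 0, 1)); after release of (1, 3, 1) the pool is (4, 3, 2)
  run proc-A (needs (4, 3, 1), free (4, 3, 2)); after release of (0, 0, 1) the pool is (4, 3, 3)
  blocked: proc-E wants (5, 3, 1), pool (4, 3, 3) — not enough R2
  blocked: proc-G wants (6, 0, 3), pool (4, 3, 3) — not enough R2
  blocked: proc-F wants (5, 1, 1), pool (4, 3, 3) — not enough R2
Never able to finish: proc-E, proc-G and proc-F.


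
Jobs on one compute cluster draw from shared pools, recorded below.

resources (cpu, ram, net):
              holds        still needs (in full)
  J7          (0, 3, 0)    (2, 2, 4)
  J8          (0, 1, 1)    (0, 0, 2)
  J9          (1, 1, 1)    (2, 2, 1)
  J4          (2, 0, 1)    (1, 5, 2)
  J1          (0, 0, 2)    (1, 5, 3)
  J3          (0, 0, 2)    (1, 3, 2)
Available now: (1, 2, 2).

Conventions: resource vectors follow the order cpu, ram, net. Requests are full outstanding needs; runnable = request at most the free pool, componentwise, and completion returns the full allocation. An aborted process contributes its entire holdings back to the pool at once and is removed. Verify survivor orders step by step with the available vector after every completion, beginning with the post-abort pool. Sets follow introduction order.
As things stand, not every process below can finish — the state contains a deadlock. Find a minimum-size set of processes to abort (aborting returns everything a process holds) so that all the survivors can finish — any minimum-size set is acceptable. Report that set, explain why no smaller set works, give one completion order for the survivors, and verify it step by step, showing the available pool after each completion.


Minimum abort set: J4.
Key observation: J7 was stuck for good until J4 gave back (2, 0, 1); in the order shown it finishes at step 2.
Minimality: the empty abort set fails — the state is deadlocked as it stands.
One survivor order: J8, J7, J1, J9, J3. Walking it through (post-abort pool first):
  pool = (3, 2, 3)
  J8: need (0, 0, 2) fits (3, 2, 3); releases (0, 1, 1), pool now (3, 3, 4)
  J7: need (2, 2, 4) fits (3, 3, 4); releases (0, 3, 0), pool now (3, 6, 4)
  J1: need (1, 5, 3) fits (3, 6, 4); releases (0, 0, 2), pool now (3, 6, 6)
  J9: need (2, 2, 1) fits (3, 6, 6); releases (1, 1, 1), pool now (4, 7, 7)
  J3: need (1, 3, 2) fits (4, 7, 7); releases (0, 0, 2), pool now (4, 7, 9)


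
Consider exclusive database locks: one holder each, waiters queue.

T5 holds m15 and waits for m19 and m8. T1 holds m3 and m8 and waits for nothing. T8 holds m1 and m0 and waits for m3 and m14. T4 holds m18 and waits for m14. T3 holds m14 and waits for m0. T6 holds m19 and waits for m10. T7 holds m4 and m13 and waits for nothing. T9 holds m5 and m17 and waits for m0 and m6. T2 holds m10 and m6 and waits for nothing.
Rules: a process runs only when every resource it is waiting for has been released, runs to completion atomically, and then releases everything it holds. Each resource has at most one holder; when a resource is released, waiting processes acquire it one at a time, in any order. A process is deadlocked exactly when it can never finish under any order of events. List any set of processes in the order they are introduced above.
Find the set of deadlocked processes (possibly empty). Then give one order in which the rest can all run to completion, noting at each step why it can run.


Deadlocked: T8, T4, T3 and T9.
Key observation: the wait chain closes on itself along T8 -> T3 -> T8; T4 and T9 wait into the deadlock from upstream.
The rest can finish in the order T2, T1, T7, T6, T5.
Check, step by step:
  T2 waits on nothing -> runs at once and releases m10 and m6
  T1 waits on nothing -> runs at once and releases m3 and m8
  T7 waits on nothing -> runs at once and releases m4 and m13
  run T6 (all its waits — m10 — are resolved); releases m19
  run T5 (all its waits — m19 and m8 — are resolved); releases m15


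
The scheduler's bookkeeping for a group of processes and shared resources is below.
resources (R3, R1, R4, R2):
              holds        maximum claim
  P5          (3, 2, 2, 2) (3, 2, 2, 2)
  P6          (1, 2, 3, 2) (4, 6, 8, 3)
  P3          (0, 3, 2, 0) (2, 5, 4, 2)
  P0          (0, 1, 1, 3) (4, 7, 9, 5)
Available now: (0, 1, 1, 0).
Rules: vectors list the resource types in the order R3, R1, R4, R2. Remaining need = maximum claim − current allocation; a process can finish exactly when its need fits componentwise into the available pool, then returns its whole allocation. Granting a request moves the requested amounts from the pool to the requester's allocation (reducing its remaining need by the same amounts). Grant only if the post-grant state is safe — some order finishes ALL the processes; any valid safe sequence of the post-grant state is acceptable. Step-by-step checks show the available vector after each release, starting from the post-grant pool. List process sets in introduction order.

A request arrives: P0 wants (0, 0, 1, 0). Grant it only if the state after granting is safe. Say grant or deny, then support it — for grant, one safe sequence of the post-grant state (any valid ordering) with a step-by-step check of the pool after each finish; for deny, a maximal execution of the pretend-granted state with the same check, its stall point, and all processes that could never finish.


DENY — the pretend-granted state is unsafe.
Key observation: no order helps: past P5, P3, the free pool tops out at (3, 6, 4, 2), below what each blocked process needs in R4.
After a pretend grant, a maximal execution: P5, P3 — then nothing else fits. Check, step by step:
  pool = (0, 1, 0, 0)
  run P5 (needs (0, 0, 0, 0), free (0, 1, 0, 0)); after release of (3, 2, 2, 2) the pool is (3, 3, 2, 2)
  run P3 (needs (2, 2, 2, 2), free (3, 3, 2, 2)); after release of (0, 3, 2, 0) the pool is (3, 6, 4, 2)
  P6 still needs (3, 4, 5, 1) but only (3, 6, 4, 2) is free — short on R4
  P0 still needs (4, 6, 7, 2) but only (3, 6, 4, 2) is free — short on R3 and R4
Post-grant, the permanently blocked set is P6 and P0.


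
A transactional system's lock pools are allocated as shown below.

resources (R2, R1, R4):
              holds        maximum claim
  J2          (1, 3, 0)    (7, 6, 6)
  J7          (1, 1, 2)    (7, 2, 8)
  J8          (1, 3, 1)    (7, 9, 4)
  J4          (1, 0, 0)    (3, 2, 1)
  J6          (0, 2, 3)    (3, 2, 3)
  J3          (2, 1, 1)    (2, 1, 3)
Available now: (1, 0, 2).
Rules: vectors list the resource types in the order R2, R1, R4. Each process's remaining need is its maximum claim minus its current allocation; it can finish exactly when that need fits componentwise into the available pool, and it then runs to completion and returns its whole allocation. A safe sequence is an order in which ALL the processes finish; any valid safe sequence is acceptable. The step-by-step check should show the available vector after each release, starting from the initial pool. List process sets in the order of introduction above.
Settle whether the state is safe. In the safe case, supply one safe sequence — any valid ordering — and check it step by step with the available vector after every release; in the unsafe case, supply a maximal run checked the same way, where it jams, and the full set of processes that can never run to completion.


The state is UNSAFE.
Key observation: the wall is R2: completing J3, J6, J4 brings the pool only to (4, 3, 6), and all the rest need more.
Going as far as possible: J3, J6, J4; after that, nothing fits. Check, step by step:
  pool = (1, 0, 2)
  run J3 (needs (0, 0, 2), free (1, 0, 2)); after release of (2, 1, 1) the pool is (3, 1, 3)
  run J6 (needs (3, 0, 0), free (3, 1, 3)); after release of (0, 2, 3) the pool is (3, 3, 6)
  run J4 (needs (2, 2, 1), free (3, 3, 6)); after release of (1, 0, 0) the pool is (4, 3, 6)
  J2 still needs (6, 3, 6) but only (4, 3, 6) is free — short on R2
  J7 still needs (6, 1, 6) but only (4, 3, 6) is free — short on R2
  J8 still needs (6, 6, 3) but only (4, 3, 6) is free — short on R2 and R1
Permanently blocked: J2, J7 and J8.


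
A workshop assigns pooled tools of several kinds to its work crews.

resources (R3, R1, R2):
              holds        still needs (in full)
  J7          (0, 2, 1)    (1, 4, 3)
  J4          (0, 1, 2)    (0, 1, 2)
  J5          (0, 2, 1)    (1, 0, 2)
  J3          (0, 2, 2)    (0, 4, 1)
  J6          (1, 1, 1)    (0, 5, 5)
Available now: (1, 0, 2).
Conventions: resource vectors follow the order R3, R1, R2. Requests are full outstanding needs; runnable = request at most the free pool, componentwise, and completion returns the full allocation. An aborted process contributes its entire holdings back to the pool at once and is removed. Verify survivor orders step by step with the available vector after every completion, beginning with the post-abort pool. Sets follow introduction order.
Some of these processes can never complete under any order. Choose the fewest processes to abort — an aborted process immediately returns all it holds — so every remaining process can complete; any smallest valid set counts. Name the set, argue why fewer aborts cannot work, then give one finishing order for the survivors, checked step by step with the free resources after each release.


The answer: abort J6.
Key observation: before aborting J6, J3 was permanently blocked — no order could ever run it; afterwards it completes at step 3.
Minimality: the empty abort set fails — the state is deadlocked as it stands.
The survivors complete as J4, J5, J3, J7. Walking it through (starting from the post-abort pool):
  pool = (2, 1, 3)
  J4: need (0, 1, 2) fits (2, 1, 3); releases (0, 1, 2), pool now (2, 2, 5)
  J5: need (1, 0, 2) fits (2, 2, 5); releases (0, 2, 1), pool now (2, 4, 6)
  J3: need (0, 4, 1) fits (2, 4, 6); releases (0, 2, 2), pool now (2, 6, 8)
  J7: need (1, 4, 3) fits (2, 6, 8); releases (0, 2, 1), pool now (2, 8, 9)


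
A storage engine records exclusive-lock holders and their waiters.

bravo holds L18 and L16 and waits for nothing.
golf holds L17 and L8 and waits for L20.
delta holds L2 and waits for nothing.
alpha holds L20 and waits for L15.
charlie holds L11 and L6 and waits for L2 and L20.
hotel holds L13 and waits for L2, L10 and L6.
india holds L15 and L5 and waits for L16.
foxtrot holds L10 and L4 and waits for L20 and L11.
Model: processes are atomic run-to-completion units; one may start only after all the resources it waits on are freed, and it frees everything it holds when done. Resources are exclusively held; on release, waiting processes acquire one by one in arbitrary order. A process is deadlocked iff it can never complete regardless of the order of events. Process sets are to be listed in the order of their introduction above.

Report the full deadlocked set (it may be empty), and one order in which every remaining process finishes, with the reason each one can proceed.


No process is deadlocked.
Key observation: every chain of waits terminates; starting from the processes that wait on nothing, all the rest unlock in turn.
The rest can finish in the order bravo, india, alpha, delta, charlie, foxtrot, golf, hotel.
Step-by-step check:
  run bravo (it waits on nothing); releases L18 and L16
  run india (all its waits — L16 — are resolved); releases L15 and L5
  run alpha (all its waits — L15 — are resolved); releases L20
  run delta (it waits on nothing); releases L2
  run charlie (all its waits — L2 and L20 — are resolved); releases L11 and L6
  run foxtrot (all its waits — L20 and L11 — are resolved); releases L10 and L4
  run golf (all its waits — L20 — are resolved); releases L17 and L8
  run hotel (all its waits — L2, L10 and L6 — are resolved); releases L13


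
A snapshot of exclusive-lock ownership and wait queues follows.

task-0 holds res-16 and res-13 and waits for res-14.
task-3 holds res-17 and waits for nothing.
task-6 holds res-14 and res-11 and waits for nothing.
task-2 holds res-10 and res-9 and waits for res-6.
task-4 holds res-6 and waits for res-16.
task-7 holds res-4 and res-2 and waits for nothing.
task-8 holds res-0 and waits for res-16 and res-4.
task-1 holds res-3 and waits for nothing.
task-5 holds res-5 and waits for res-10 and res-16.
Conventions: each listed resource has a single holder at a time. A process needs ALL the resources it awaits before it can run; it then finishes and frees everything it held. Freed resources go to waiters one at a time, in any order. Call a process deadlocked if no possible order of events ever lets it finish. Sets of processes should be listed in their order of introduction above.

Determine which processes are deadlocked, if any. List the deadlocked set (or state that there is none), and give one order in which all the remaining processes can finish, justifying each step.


The deadlocked set is empty.
Key observation: the waits form no ring: some process can always run, and its releases unblock the others one by one.
One completion order for the rest: task-7, task-6, task-0, task-4, task-2, task-1, task-8, task-3, task-5.
Verifying each step:
  task-7: no waits; runs immediately, freeing res-4 and res-2
  task-6: no waits; runs immediately, freeing res-14 and res-11
  task-0 waits on res-14 — all released -> runs and releases res-16 and res-13
  task-4 waits on res-16 — all released -> runs and releases res-6
  task-2 waits on res-6 — all released -> runs and releases res-10 and res-9
  task-1: no waits; runs immediately, freeing res-3
  task-8 waits on res-16 and res-4 — all released -> runs and releases res-0
  task-3: no waits; runs immediately, freeing res-17
  task-5 waits on res-10 and res-16 — all released -> runs and releases res-5
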